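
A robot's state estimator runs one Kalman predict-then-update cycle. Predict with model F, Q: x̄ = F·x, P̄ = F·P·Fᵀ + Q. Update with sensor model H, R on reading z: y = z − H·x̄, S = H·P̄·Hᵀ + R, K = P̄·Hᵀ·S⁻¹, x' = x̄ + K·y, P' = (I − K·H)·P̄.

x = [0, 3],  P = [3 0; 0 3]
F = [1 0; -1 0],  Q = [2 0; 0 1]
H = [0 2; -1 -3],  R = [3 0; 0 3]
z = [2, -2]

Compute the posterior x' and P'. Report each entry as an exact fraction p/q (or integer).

x̄ = F·x = [0, 0]
P̄ = F·P·Fᵀ + Q = [5 -3; -3 4]
y = z − H·x̄ = [2, -2]
S = H·P̄·Hᵀ + R = [19 -18; -18 26]
K = P̄·Hᵀ·S⁻¹ = [-42/85 -16/85; 23/85 -27/170]
x' = x̄ + K·y = [-52/85, 73/85]
P' = (I − K·H)·P̄ = [237/85 -63/85; -63/85 69/170]

x' = [-52/85, 73/85]
P' = [237/85 -63/85; -63/85 69/170]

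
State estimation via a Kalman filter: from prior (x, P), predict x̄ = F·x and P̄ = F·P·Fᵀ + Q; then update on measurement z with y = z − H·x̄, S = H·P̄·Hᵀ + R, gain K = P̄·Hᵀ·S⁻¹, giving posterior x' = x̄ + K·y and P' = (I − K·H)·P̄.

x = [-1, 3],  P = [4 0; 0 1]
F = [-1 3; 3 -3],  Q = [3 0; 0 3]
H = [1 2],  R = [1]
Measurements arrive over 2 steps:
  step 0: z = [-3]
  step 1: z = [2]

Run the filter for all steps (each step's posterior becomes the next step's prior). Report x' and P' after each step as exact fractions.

step 0: x̄ = F·x = [10, -12]
step 0: P̄ = F·P·Fᵀ + Q = [16 -21; -21 48]
step 0: y = z − H·x̄ = [11]
step 0: S = H·P̄·Hᵀ + R = [125]
step 0: K = P̄·Hᵀ·S⁻¹ = [-26/125; 3/5]
step 0: x' = x̄ + K·y = [964/125, -27/5]
step 0: P' = (I − K·H)·P̄ = [1324/125 -27/5; -27/5 3]
step 1: x̄ = F·x = [-2989/125, 4917/125]
step 1: P̄ = F·P·Fᵀ + Q = [9124/125 -15447/125; -15447/125 27816/125]
step 1: y = z − H·x̄ = [-1319/25]
step 1: S = H·P̄·Hᵀ + R = [2349/5]
step 1: K = P̄·Hᵀ·S⁻¹ = [-4354/11745; 893/1305]
step 1: x' = x̄ + K·y = [-255647/58725, 21094/6525]
step 1: P' = (I − K·H)·P̄ = [494992/58725 -28709/6525; -28709/6525 1843/725]

step 0: x' = [964/125, -27/5], P' = [1324/125 -27/5; -27/5 3]
step 1: x' = [-255647/58725, 21094/6525], P' = [494992/58725 -28709/6525; -28709/6525 1843/725]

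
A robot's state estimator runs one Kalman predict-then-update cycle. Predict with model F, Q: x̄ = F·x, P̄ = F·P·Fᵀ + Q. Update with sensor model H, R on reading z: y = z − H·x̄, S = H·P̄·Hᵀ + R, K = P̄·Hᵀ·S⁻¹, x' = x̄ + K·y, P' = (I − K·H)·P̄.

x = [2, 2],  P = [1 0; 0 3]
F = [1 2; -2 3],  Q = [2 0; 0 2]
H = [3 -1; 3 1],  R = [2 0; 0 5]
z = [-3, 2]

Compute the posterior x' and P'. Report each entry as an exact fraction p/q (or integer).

x' = [-997/9502, 18965/9502]
P' = [1823/9502 2311/9502; 2311/9502 15387/9502]

x̄ = F·x = [6, 2]
P̄ = F·P·Fᵀ + Q = [15 16; 16 33]
y = z − H·x̄ = [-19, -18]
S = H·P̄·Hᵀ + R = [74 102; 102 269]
K = P̄·Hᵀ·S⁻¹ = [1579/9502 778/4751; -4227/9502 2232/4751]
x' = x̄ + K·y = [-997/9502, 18965/9502]
P' = (I − K·H)·P̄ = [1823/9502 2311/9502; 2311/9502 15387/9502]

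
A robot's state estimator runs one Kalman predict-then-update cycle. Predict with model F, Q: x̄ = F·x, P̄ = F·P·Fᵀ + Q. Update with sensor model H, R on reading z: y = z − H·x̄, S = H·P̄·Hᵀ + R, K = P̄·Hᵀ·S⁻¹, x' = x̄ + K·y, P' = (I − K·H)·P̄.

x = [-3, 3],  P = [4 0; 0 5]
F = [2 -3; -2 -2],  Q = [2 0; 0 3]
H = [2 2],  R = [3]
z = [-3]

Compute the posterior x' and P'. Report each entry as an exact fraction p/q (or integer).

x' = [-3687/523, 2862/523]
P' = [9233/523 -9002/523; -9002/523 9161/523]

x̄ = F·x = [-15, 0]
P̄ = F·P·Fᵀ + Q = [63 14; 14 39]
y = z − H·x̄ = [27]
S = H·P̄·Hᵀ + R = [523]
K = P̄·Hᵀ·S⁻¹ = [154/523; 106/523]
x' = x̄ + K·y = [-3687/523, 2862/523]
P' = (I − K·H)·P̄ = [9233/523 -9002/523; -9002/523 9161/523]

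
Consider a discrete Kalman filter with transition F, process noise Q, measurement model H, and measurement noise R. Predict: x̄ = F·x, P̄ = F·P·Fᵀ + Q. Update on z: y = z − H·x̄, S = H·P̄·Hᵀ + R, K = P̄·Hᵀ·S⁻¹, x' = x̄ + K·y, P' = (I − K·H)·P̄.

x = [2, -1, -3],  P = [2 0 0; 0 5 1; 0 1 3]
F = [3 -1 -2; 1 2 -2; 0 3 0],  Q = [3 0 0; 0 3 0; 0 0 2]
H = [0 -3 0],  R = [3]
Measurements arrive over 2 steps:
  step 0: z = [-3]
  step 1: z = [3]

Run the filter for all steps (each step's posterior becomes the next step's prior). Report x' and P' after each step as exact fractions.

step 0: x' = [527/44, 93/88, -78/11], P' = [897/22 3/44 -285/11; 3/44 29/88 3/11; -285/11 3/11 301/11]
step 1: x' = [-15741/16936, -4073/4234, 52641/16936], P' = [729739/16936 1205/2117 -49839/16936; 1205/2117 2819/8468 3/4234; -49839/16936 3/4234 84083/16936]

step 0: x̄ = F·x = [13, 6, -3]
step 0: P̄ = F·P·Fᵀ + Q = [42 6 -21; 6 29 24; -21 24 47]
step 0: y = z − H·x̄ = [15]
step 0: S = H·P̄·Hᵀ + R = [264]
step 0: K = P̄·Hᵀ·S⁻¹ = [-3/44; -29/88; -3/11]
step 0: x' = x̄ + K·y = [527/44, 93/88, -78/11]
step 0: P' = (I − K·H)·P̄ = [897/22 3/44 -285/11; 3/44 29/88 3/11; -285/11 3/11 301/11]
step 1: x̄ = F·x = [4317/88, 311/11, 279/88]
step 1: P̄ = F·P·Fᵀ + Q = [69637/88 4820/11 -177/88; 4820/11 2819/11 6/11; -177/88 6/11 437/88]
step 1: y = z − H·x̄ = [966/11]
step 1: S = H·P̄·Hᵀ + R = [25404/11]
step 1: K = P̄·Hᵀ·S⁻¹ = [-1205/2117; -2819/8468; -3/4234]
step 1: x' = x̄ + K·y = [-15741/16936, -4073/4234, 52641/16936]
step 1: P' = (I − K·H)·P̄ = [729739/16936 1205/2117 -49839/16936; 1205/2117 2819/8468 3/4234; -49839/16936 3/4234 84083/16936]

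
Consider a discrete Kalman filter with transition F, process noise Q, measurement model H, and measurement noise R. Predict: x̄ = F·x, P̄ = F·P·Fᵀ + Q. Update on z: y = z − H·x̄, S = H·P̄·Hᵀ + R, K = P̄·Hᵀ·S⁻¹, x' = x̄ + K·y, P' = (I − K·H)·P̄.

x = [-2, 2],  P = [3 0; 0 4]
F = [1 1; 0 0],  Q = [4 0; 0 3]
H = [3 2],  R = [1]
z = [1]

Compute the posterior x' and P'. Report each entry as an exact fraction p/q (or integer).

x' = [33/112, 3/56]
P' = [143/112 -99/56; -99/56 75/28]

x̄ = F·x = [0, 0]
P̄ = F·P·Fᵀ + Q = [11 0; 0 3]
y = z − H·x̄ = [1]
S = H·P̄·Hᵀ + R = [112]
K = P̄·Hᵀ·S⁻¹ = [33/112; 3/56]
x' = x̄ + K·y = [33/112, 3/56]
P' = (I − K·H)·P̄ = [143/112 -99/56; -99/56 75/28]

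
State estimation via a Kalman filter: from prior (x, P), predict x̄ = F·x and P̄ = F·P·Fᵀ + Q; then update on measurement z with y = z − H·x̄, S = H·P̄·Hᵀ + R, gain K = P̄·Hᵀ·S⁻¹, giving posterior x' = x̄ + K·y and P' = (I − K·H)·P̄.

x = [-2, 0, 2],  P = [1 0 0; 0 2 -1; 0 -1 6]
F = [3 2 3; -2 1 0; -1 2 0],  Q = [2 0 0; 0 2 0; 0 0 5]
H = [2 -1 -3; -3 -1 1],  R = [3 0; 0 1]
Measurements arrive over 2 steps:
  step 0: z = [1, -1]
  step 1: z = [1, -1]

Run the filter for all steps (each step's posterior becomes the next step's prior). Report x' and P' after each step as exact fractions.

step 0: x̄ = F·x = [0, 4, 2]
step 0: P̄ = F·P·Fᵀ + Q = [61 -5 -1; -5 8 6; -1 6 14]
step 0: y = z − H·x̄ = [11, 1]
step 0: S = H·P̄·Hᵀ + R = [449 -404; -404 536]
step 0: K = P̄·Hᵀ·S⁻¹ = [-659/19362 -27851/77448; -3511/19362 -8707/77448; -1863/6454 -5087/25816]
step 0: x' = x̄ + K·y = [-2707/3688, 6981/3688, -5061/3688]
step 0: P' = (I − K·H)·P̄ = [81679/77448 -120073/77448 32371/25816; -120073/77448 227191/77448 -47245/25816; 32371/25816 -47245/25816 44781/25816]
step 1: x̄ = F·x = [-4671/1844, 12395/3688, 16669/3688]
step 1: P̄ = F·P·Fᵀ + Q = [403549/19362 -153917/12908 -22817/1844; -153917/12908 396365/25816 58005/3688; -22817/1844 58005/3688 88475/3688]
step 1: y = z − H·x̄ = [42387/1844, -8997/922]
step 1: S = H·P̄·Hᵀ + R = [11775601/19362 -962448/3227; -962448/3227 642706/3227]
step 1: K = P̄·Hᵀ·S⁻¹ = [-6897049/311498683 -217649659/622997366; -124386477/622997366 -146396809/1245994732; -171543459/622997366 -229851233/1245994732]
step 1: x' = x̄ + K·y = [19884789/54173684, -8885347/108347368, -1025135/108347368]
step 1: P' = (I − K·H)·P̄ = [529442643/622997366 -1505883615/1245994732 1235472925/1245994732; -1505883615/1245994732 5863347297/2491989464 -3464748011/2491989464; 1235472925/1245994732 -3464748011/2491989464 3488387073/2491989464]

step 0: x' = [-2707/3688, 6981/3688, -5061/3688], P' = [81679/77448 -120073/77448 32371/25816; -120073/77448 227191/77448 -47245/25816; 32371/25816 -47245/25816 44781/25816]
step 1: x' = [19884789/54173684, -8885347/108347368, -1025135/108347368], P' = [529442643/622997366 -1505883615/1245994732 1235472925/1245994732; -1505883615/1245994732 5863347297/2491989464 -3464748011/2491989464; 1235472925/1245994732 -3464748011/2491989464 3488387073/2491989464]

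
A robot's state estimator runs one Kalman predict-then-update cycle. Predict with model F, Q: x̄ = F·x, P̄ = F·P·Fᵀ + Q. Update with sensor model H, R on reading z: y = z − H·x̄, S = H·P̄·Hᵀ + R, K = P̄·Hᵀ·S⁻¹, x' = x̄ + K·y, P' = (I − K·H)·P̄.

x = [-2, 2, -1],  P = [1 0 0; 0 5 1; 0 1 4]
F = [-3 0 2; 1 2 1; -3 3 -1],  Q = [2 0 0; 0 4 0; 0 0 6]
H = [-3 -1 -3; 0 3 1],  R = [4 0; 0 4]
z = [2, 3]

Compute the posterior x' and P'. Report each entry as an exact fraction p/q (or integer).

x̄ = F·x = [4, 1, 13]
P̄ = F·P·Fᵀ + Q = [27 9 7; 9 33 24; 7 24 58]
y = z − H·x̄ = [54, -13]
S = H·P̄·Hᵀ + R = [1126 -615; -615 503]
K = P̄·Hᵀ·S⁻¹ = [-4989/26879 -4283/26879; 9249/188153 57318/188153; -30207/188153 11695/188153]
x' = x̄ + K·y = [-106211/26879, -57535/188153, 662776/188153]
P' = (I − K·H)·P̄ = [317576/26879 110172/26879 -347648/26879; 110172/26879 379803/188153 -910137/188153; -347648/26879 -910137/188153 2777191/188153]

x' = [-106211/26879, -57535/188153, 662776/188153]
P' = [317576/26879 110172/26879 -347648/26879; 110172/26879 379803/188153 -910137/188153; -347648/26879 -910137/188153 2777191/188153]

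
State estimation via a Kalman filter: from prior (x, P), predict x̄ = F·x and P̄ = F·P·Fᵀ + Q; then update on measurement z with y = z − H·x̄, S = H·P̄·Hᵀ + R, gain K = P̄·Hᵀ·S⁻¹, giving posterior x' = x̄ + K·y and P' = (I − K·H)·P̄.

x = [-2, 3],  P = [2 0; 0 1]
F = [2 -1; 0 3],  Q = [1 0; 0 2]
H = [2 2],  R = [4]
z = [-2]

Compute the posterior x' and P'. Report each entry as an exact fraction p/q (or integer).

x̄ = F·x = [-7, 9]
P̄ = F·P·Fᵀ + Q = [10 -3; -3 11]
y = z − H·x̄ = [-6]
S = H·P̄·Hᵀ + R = [64]
K = P̄·Hᵀ·S⁻¹ = [7/32; 1/4]
x' = x̄ + K·y = [-133/16, 15/2]
P' = (I − K·H)·P̄ = [111/16 -13/2; -13/2 7]

x' = [-133/16, 15/2]
P' = [111/16 -13/2; -13/2 7]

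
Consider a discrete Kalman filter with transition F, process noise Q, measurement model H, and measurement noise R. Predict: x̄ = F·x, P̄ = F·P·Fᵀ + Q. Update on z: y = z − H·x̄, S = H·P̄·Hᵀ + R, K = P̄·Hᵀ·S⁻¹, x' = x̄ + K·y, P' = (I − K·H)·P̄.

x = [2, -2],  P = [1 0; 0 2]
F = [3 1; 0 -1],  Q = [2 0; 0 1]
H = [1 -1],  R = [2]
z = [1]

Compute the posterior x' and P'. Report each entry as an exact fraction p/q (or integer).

x̄ = F·x = [4, 2]
P̄ = F·P·Fᵀ + Q = [13 -2; -2 3]
y = z − H·x̄ = [-1]
S = H·P̄·Hᵀ + R = [22]
K = P̄·Hᵀ·S⁻¹ = [15/22; -5/22]
x' = x̄ + K·y = [73/22, 49/22]
P' = (I − K·H)·P̄ = [61/22 31/22; 31/22 41/22]

x' = [73/22, 49/22]
P' = [61/22 31/22; 31/22 41/22]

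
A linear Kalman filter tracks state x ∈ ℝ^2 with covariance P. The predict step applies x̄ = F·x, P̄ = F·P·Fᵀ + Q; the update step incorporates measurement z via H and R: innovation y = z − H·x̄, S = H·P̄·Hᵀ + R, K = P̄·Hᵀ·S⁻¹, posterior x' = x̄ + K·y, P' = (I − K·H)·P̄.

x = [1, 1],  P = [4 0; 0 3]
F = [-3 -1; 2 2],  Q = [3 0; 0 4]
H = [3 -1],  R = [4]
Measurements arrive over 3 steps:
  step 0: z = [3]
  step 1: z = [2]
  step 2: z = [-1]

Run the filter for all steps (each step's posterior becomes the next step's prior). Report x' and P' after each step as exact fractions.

step 0: x' = [98/99, 29/297], P' = [34/33 202/99; 202/99 2062/297]
step 1: x' = [11480/165631, -280930/165631], P' = [131912/165631 240388/165631; 240388/165631 912892/165631]
step 2: x' = [-39534103/71023417, -53354896/71023417], P' = [56672088/71023417 103382972/71023417; 103382972/71023417 391692612/71023417]

step 0: x̄ = F·x = [-4, 4]
step 0: P̄ = F·P·Fᵀ + Q = [42 -30; -30 32]
step 0: y = z − H·x̄ = [19]
step 0: S = H·P̄·Hᵀ + R = [594]
step 0: K = P̄·Hᵀ·S⁻¹ = [26/99; -61/297]
step 0: x' = x̄ + K·y = [98/99, 29/297]
step 0: P' = (I − K·H)·P̄ = [34/33 202/99; 202/99 2062/297]
step 1: x̄ = F·x = [-911/297, 646/297]
step 1: P̄ = F·P·Fᵀ + Q = [9343/297 -10808/297; -10808/297 15508/297]
step 1: y = z − H·x̄ = [3973/297]
step 1: S = H·P̄·Hᵀ + R = [165631/297]
step 1: K = P̄·Hᵀ·S⁻¹ = [38837/165631; -47932/165631]
step 1: x' = x̄ + K·y = [11480/165631, -280930/165631]
step 1: P' = (I − K·H)·P̄ = [131912/165631 240388/165631; 240388/165631 912892/165631]
step 2: x̄ = F·x = [246490/165631, -31700/9743]
step 2: P̄ = F·P·Fᵀ + Q = [4039321/165631 -267080/9743; -267080/9743 397932/9743]
step 2: y = z − H·x̄ = [-1444001/165631]
step 2: S = H·P̄·Hᵀ + R = [71023417/165631]
step 2: K = P̄·Hᵀ·S⁻¹ = [16658323/71023417; -20385924/71023417]
step 2: x' = x̄ + K·y = [-39534103/71023417, -53354896/71023417]
step 2: P' = (I − K·H)·P̄ = [56672088/71023417 103382972/71023417; 103382972/71023417 391692612/71023417]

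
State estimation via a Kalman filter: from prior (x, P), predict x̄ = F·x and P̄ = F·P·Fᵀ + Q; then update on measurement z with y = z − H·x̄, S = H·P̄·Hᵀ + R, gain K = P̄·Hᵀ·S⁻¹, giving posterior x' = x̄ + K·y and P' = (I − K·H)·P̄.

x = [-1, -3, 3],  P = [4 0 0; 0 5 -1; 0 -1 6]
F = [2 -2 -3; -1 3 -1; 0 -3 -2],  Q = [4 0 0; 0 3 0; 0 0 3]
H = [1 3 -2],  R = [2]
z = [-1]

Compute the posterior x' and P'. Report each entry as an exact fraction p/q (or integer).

x̄ = F·x = [-5, -11, 3]
P̄ = F·P·Fᵀ + Q = [82 -13 53; -13 64 -30; 53 -30 60]
y = z − H·x̄ = [43]
S = H·P̄·Hᵀ + R = [970]
K = P̄·Hᵀ·S⁻¹ = [-63/970; 239/970; -157/970]
x' = x̄ + K·y = [-7559/970, -393/970, -3841/970]
P' = (I − K·H)·P̄ = [75571/970 2447/970 41519/970; 2447/970 4959/970 8423/970; 41519/970 8423/970 33551/970]

x' = [-7559/970, -393/970, -3841/970]
P' = [75571/970 2447/970 41519/970; 2447/970 4959/970 8423/970; 41519/970 8423/970 33551/970]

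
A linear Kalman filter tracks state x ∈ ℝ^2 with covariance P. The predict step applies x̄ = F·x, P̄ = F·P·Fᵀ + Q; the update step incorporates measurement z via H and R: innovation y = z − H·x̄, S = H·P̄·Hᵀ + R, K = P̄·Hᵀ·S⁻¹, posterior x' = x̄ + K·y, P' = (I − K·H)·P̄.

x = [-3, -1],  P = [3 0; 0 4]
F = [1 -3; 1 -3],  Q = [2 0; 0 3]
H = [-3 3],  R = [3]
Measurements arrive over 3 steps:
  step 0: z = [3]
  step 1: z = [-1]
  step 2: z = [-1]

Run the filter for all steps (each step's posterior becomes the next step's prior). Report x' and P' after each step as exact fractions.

step 0: x' = [-3/8, 9/16], P' = [161/4 321/8; 321/8 645/16]
step 1: x' = [-31/16, -9/4], P' = [2617/16 2615/16; 2615/16 1309/8]
step 2: x' = [79/16, 37/8], P' = [10509/16 10507/16; 10507/16 5255/8]

step 0: x̄ = F·x = [0, 0]
step 0: P̄ = F·P·Fᵀ + Q = [41 39; 39 42]
step 0: y = z − H·x̄ = [3]
step 0: S = H·P̄·Hᵀ + R = [48]
step 0: K = P̄·Hᵀ·S⁻¹ = [-1/8; 3/16]
step 0: x' = x̄ + K·y = [-3/8, 9/16]
step 0: P' = (I − K·H)·P̄ = [161/4 321/8; 321/8 645/16]
step 1: x̄ = F·x = [-33/16, -33/16]
step 1: P̄ = F·P·Fᵀ + Q = [2629/16 2597/16; 2597/16 2645/16]
step 1: y = z − H·x̄ = [-1]
step 1: S = H·P̄·Hᵀ + R = [48]
step 1: K = P̄·Hᵀ·S⁻¹ = [-1/8; 3/16]
step 1: x' = x̄ + K·y = [-31/16, -9/4]
step 1: P' = (I − K·H)·P̄ = [2617/16 2615/16; 2615/16 1309/8]
step 2: x̄ = F·x = [77/16, 77/16]
step 2: P̄ = F·P·Fᵀ + Q = [10521/16 10489/16; 10489/16 10537/16]
step 2: y = z − H·x̄ = [-1]
step 2: S = H·P̄·Hᵀ + R = [48]
step 2: K = P̄·Hᵀ·S⁻¹ = [-1/8; 3/16]
step 2: x' = x̄ + K·y = [79/16, 37/8]
step 2: P' = (I − K·H)·P̄ = [10509/16 10507/16; 10507/16 5255/8]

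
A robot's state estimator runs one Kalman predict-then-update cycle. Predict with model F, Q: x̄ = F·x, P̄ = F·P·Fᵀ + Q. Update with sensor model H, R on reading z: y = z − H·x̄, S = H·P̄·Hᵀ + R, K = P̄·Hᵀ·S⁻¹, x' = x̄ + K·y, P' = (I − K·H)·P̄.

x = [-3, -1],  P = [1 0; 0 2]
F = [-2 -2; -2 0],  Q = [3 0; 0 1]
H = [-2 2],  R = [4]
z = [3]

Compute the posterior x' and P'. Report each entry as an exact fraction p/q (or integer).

x' = [131/26, 163/26]
P' = [74/13 63/13; 63/13 64/13]

x̄ = F·x = [8, 6]
P̄ = F·P·Fᵀ + Q = [15 4; 4 5]
y = z − H·x̄ = [7]
S = H·P̄·Hᵀ + R = [52]
K = P̄·Hᵀ·S⁻¹ = [-11/26; 1/26]
x' = x̄ + K·y = [131/26, 163/26]
P' = (I − K·H)·P̄ = [74/13 63/13; 63/13 64/13]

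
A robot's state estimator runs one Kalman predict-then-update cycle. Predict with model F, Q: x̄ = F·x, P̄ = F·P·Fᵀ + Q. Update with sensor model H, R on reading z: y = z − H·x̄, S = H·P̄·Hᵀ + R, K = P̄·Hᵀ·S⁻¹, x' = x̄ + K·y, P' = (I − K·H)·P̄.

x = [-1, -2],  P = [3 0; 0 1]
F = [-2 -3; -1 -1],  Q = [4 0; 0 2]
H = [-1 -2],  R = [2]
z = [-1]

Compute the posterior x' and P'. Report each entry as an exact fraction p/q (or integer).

x' = [137/87, -4/29]
P' = [326/87 -40/29; -40/29 27/29]

x̄ = F·x = [8, 3]
P̄ = F·P·Fᵀ + Q = [25 9; 9 6]
y = z − H·x̄ = [13]
S = H·P̄·Hᵀ + R = [87]
K = P̄·Hᵀ·S⁻¹ = [-43/87; -7/29]
x' = x̄ + K·y = [137/87, -4/29]
P' = (I − K·H)·P̄ = [326/87 -40/29; -40/29 27/29]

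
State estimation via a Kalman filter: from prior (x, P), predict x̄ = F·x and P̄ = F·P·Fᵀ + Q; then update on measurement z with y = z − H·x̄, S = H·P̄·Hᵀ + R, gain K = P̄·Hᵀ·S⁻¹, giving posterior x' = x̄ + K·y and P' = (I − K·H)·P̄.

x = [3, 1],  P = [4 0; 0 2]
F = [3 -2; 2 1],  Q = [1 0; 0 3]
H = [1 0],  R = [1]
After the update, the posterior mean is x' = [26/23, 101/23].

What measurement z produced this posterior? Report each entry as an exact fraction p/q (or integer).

x̄ = F·x = [7, 7]
P̄ = F·P·Fᵀ + Q = [45 20; 20 21]
S = H·P̄·Hᵀ + R = [46]
K = P̄·Hᵀ·S⁻¹ = [45/46; 10/23]
x' − x̄ = [-135/23, -60/23] = K·y
y = (KᵀK)⁻¹·Kᵀ·(x' − x̄) = [-6]
z = y + H·x̄ = [-6] + [7] = [1]

z = [1]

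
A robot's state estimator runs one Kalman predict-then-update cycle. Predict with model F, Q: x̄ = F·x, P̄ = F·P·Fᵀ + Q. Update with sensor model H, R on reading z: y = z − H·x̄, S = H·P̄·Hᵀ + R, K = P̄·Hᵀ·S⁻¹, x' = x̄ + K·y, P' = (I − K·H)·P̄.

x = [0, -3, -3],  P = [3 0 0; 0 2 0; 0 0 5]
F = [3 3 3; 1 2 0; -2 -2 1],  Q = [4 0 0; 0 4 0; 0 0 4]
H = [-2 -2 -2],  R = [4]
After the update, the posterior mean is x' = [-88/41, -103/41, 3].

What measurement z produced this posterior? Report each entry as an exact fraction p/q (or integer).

z = [3]

x̄ = F·x = [-18, -6, 3]
P̄ = F·P·Fᵀ + Q = [94 21 -15; 21 15 -14; -15 -14 29]
S = H·P̄·Hᵀ + R = [492]
K = P̄·Hᵀ·S⁻¹ = [-50/123; -11/123; 0]
x' − x̄ = [650/41, 143/41, 0] = K·y
y = (KᵀK)⁻¹·Kᵀ·(x' − x̄) = [-39]
z = y + H·x̄ = [-39] + [42] = [3]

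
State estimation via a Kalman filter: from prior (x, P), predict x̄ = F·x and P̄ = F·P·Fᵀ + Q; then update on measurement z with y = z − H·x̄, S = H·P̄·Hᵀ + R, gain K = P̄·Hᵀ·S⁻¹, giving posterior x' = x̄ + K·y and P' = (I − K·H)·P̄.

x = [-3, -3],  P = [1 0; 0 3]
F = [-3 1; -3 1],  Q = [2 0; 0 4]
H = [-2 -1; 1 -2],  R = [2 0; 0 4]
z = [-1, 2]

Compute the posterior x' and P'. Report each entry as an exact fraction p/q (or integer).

x̄ = F·x = [6, 6]
P̄ = F·P·Fᵀ + Q = [14 12; 12 16]
y = z − H·x̄ = [17, 8]
S = H·P̄·Hᵀ + R = [122 40; 40 34]
K = P̄·Hᵀ·S⁻¹ = [-240/637 95/637; -20/91 -30/91]
x' = x̄ + K·y = [502/637, -34/91]
P' = (I − K·H)·P̄ = [268/637 -8/91; -8/91 8/13]

x' = [502/637, -34/91]
P' = [268/637 -8/91; -8/91 8/13]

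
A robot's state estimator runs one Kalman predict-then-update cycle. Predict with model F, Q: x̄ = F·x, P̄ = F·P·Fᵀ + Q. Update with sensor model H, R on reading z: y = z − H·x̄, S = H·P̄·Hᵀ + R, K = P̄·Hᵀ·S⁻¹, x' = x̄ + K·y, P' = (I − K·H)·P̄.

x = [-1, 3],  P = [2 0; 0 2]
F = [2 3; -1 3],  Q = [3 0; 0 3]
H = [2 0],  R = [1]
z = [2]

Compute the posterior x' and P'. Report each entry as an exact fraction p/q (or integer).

x' = [41/39, 278/39]
P' = [29/117 14/117; 14/117 1907/117]

x̄ = F·x = [7, 10]
P̄ = F·P·Fᵀ + Q = [29 14; 14 23]
y = z − H·x̄ = [-12]
S = H·P̄·Hᵀ + R = [117]
K = P̄·Hᵀ·S⁻¹ = [58/117; 28/117]
x' = x̄ + K·y = [41/39, 278/39]
P' = (I − K·H)·P̄ = [29/117 14/117; 14/117 1907/117]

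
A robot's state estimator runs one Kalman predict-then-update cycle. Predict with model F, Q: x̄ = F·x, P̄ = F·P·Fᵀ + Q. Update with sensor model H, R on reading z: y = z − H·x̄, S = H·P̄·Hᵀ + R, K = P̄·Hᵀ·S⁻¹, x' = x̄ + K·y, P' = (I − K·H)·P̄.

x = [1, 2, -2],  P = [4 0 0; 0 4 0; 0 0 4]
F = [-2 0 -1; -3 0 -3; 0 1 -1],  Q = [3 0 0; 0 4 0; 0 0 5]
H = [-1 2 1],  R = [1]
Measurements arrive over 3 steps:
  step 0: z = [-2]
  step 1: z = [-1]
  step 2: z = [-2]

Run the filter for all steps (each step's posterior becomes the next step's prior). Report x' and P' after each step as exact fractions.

step 0: x' = [-212/79, -275/79, 184/79], P' = [2642/237 1748/237 -267/79; 1748/237 1628/237 -460/79; -267/79 -460/79 664/79]
step 1: x' = [24004/5711, 114892/28555, -138771/28555], P' = [470938/17133 134779/5711 -334247/17133; 134779/5711 639096/28555 -589523/28555; -334247/17133 -589523/28555 1880132/85665]
step 2: x' = [-137016395/34248773, -7942215/1802567, 97863873/34248773], P' = [1939029503/34248773 93290259/1802567 -1605153583/34248773; 93290259/1802567 89380496/1802567 -84845071/1802567; -1605153583/34248773 -84845071/1802567 1630193823/34248773]

step 0: x̄ = F·x = [0, 3, 4]
step 0: P̄ = F·P·Fᵀ + Q = [23 36 4; 36 76 12; 4 12 13]
step 0: y = z − H·x̄ = [-12]
step 0: S = H·P̄·Hᵀ + R = [237]
step 0: K = P̄·Hᵀ·S⁻¹ = [53/237; 128/237; 11/79]
step 0: x' = x̄ + K·y = [-212/79, -275/79, 184/79]
step 0: P' = (I − K·H)·P̄ = [2642/237 1748/237 -267/79; 1748/237 1628/237 -460/79; -267/79 -460/79 664/79]
step 1: x̄ = F·x = [240/79, 84/79, -459/79]
step 1: P̄ = F·P·Fᵀ + Q = [10067/237 4873/79 -1726/237; 4873/79 9412/79 823/79; -1726/237 823/79 7565/237]
step 1: y = z − H·x̄ = [452/79]
step 1: S = H·P̄·Hᵀ + R = [28555/79]
step 1: K = P̄·Hᵀ·S⁻¹ = [1163/5711; 14774/28555; 4743/28555]
step 1: x' = x̄ + K·y = [24004/5711, 114892/28555, -138771/28555]
step 1: P' = (I − K·H)·P̄ = [470938/17133 134779/5711 -334247/17133; 134779/5711 639096/28555 -589523/28555; -334247/17133 -589523/28555 1880132/85665]
step 2: x̄ = F·x = [-101269/28555, 56253/28555, 253663/28555]
step 2: P̄ = F·P·Fᵀ + Q = [1623649/28555 1575807/28555 -1245713/28555; 1575807/28555 2791276/28555 -44219/28555; -1245713/28555 -44219/28555 7762883/85665]
step 2: y = z − H·x̄ = [-524548/28555]
step 2: S = H·P̄·Hᵀ + R = [34248773/85665]
step 2: K = P̄·Hᵀ·S⁻¹ = [846756/34248773; 625662/1802567; 11234708/34248773]
step 2: x' = x̄ + K·y = [-137016395/34248773, -7942215/1802567, 97863873/34248773]
step 2: P' = (I − K·H)·P̄ = [1939029503/34248773 93290259/1802567 -1605153583/34248773; 93290259/1802567 89380496/1802567 -84845071/1802567; -1605153583/34248773 -84845071/1802567 1630193823/34248773]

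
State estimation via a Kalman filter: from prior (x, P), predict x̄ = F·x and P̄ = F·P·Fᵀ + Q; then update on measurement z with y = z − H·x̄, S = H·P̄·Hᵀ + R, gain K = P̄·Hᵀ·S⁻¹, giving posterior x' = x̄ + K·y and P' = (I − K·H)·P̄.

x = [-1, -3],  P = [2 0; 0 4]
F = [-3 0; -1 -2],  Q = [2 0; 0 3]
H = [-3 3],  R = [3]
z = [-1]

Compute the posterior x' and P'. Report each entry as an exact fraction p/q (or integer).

x̄ = F·x = [3, 7]
P̄ = F·P·Fᵀ + Q = [20 6; 6 21]
y = z − H·x̄ = [-13]
S = H·P̄·Hᵀ + R = [264]
K = P̄·Hᵀ·S⁻¹ = [-7/44; 15/88]
x' = x̄ + K·y = [223/44, 421/88]
P' = (I − K·H)·P̄ = [293/22 579/44; 579/44 1173/88]

x' = [223/44, 421/88]
P' = [293/22 579/44; 579/44 1173/88]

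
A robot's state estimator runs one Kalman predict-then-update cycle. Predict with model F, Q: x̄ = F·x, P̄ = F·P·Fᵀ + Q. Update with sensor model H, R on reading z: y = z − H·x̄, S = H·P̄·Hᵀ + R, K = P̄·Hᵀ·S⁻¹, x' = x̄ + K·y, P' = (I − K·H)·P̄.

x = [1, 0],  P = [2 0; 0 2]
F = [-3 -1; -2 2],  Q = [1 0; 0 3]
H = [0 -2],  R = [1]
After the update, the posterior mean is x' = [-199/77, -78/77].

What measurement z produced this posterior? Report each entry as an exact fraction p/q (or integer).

x̄ = F·x = [-3, -2]
P̄ = F·P·Fᵀ + Q = [21 8; 8 19]
S = H·P̄·Hᵀ + R = [77]
K = P̄·Hᵀ·S⁻¹ = [-16/77; -38/77]
x' − x̄ = [32/77, 76/77] = K·y
y = (KᵀK)⁻¹·Kᵀ·(x' − x̄) = [-2]
z = y + H·x̄ = [-2] + [4] = [2]

z = [2]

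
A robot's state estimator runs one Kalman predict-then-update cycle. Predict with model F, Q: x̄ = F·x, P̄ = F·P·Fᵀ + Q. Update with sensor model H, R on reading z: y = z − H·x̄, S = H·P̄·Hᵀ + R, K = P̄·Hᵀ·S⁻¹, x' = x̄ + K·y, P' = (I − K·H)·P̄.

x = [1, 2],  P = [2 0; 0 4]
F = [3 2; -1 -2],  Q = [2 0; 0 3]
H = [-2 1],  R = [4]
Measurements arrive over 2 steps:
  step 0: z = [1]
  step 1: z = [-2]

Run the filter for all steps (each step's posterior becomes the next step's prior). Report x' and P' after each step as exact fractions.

step 0: x̄ = F·x = [7, -5]
step 0: P̄ = F·P·Fᵀ + Q = [36 -22; -22 21]
step 0: y = z − H·x̄ = [20]
step 0: S = H·P̄·Hᵀ + R = [257]
step 0: K = P̄·Hᵀ·S⁻¹ = [-94/257; 65/257]
step 0: x' = x̄ + K·y = [-81/257, 15/257]
step 0: P' = (I − K·H)·P̄ = [416/257 456/257; 456/257 1172/257]
step 1: x̄ = F·x = [-213/257, 51/257]
step 1: P̄ = F·P·Fᵀ + Q = [14418/257 -9584/257; -9584/257 7699/257]
step 1: y = z − H·x̄ = [-991/257]
step 1: S = H·P̄·Hᵀ + R = [104735/257]
step 1: K = P̄·Hᵀ·S⁻¹ = [-7684/20947; 26867/104735]
step 1: x' = x̄ + K·y = [12269/20947, -82816/104735]
step 1: P' = (I − K·H)·P̄ = [26438/20947 22140/20947; 22140/20947 328868/104735]

step 0: x' = [-81/257, 15/257], P' = [416/257 456/257; 456/257 1172/257]
step 1: x' = [12269/20947, -82816/104735], P' = [26438/20947 22140/20947; 22140/20947 328868/104735]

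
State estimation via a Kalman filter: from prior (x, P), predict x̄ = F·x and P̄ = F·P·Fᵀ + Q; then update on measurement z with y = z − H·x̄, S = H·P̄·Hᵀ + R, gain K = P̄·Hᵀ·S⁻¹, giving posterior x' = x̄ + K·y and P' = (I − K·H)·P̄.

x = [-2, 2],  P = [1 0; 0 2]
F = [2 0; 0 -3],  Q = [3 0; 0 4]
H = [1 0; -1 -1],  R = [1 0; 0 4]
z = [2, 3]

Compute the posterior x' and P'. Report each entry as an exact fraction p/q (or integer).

x̄ = F·x = [-4, -6]
P̄ = F·P·Fᵀ + Q = [7 0; 0 22]
y = z − H·x̄ = [6, -7]
S = H·P̄·Hᵀ + R = [8 -7; -7 33]
K = P̄·Hᵀ·S⁻¹ = [182/215 -7/215; -154/215 -176/215]
x' = x̄ + K·y = [281/215, -982/215]
P' = (I − K·H)·P̄ = [182/215 -154/215; -154/215 858/215]

x' = [281/215, -982/215]
P' = [182/215 -154/215; -154/215 858/215]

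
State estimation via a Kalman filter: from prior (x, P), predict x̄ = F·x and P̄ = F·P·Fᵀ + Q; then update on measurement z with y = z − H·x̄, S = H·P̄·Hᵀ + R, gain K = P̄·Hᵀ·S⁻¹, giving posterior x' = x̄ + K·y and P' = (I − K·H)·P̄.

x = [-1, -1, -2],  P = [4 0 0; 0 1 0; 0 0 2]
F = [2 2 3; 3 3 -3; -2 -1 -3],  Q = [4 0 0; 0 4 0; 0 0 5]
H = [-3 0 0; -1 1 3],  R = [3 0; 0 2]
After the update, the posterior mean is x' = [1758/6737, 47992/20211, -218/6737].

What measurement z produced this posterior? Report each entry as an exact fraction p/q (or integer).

z = [-1, 2]

x̄ = F·x = [-10, 0, 9]
P̄ = F·P·Fᵀ + Q = [42 12 -36; 12 67 -9; -36 -9 40]
S = H·P̄·Hᵀ + R = [381 414; 414 609]
K = P̄·Hᵀ·S⁻¹ = [-2178/6737 -46/6737; -3724/6737 8524/20211; 546/6737 1255/6737]
x' − x̄ = [69128/6737, 47992/20211, -60851/6737] = K·y
y = (KᵀK)⁻¹·Kᵀ·(x' − x̄) = [-31, -35]
z = y + H·x̄ = [-31, -35] + [30, 37] = [-1, 2]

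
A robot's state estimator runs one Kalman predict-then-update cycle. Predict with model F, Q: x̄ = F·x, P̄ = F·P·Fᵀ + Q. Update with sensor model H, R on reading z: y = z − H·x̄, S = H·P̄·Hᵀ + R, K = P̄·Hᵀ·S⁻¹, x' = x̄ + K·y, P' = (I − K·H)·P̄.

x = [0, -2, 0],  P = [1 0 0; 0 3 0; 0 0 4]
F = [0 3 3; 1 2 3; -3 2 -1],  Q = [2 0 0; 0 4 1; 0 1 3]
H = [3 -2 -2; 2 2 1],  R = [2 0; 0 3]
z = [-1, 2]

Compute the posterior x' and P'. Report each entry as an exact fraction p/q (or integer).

x̄ = F·x = [-6, -4, -4]
P̄ = F·P·Fᵀ + Q = [65 54 6; 54 53 -2; 6 -2 28]
y = z − H·x̄ = [1, 26]
S = H·P̄·Hᵀ + R = [175 236; 236 951]
K = P̄·Hᵀ·S⁻¹ = [13741/110729 25000/110729; 7028/110729 22940/110729; -40830/110729 14324/110729]
x' = x̄ + K·y = [-633/110729, 160552/110729, -111322/110729]
P' = (I − K·H)·P̄ = [66810/110729 -145094/110729 231568/110729; -145094/110729 583677/110729 -808346/110729; 231568/110729 -808346/110729 1196528/110729]

x' = [-633/110729, 160552/110729, -111322/110729]
P' = [66810/110729 -145094/110729 231568/110729; -145094/110729 583677/110729 -808346/110729; 231568/110729 -808346/110729 1196528/110729]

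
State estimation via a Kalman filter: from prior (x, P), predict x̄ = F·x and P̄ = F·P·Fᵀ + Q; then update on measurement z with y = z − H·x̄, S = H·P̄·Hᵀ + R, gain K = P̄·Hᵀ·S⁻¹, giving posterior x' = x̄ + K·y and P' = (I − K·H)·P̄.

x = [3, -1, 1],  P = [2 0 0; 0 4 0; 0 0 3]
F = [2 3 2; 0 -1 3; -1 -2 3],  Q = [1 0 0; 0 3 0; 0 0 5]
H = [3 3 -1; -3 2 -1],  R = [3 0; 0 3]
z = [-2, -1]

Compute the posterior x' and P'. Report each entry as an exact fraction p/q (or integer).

x̄ = F·x = [5, 4, 2]
P̄ = F·P·Fᵀ + Q = [57 6 -10; 6 34 35; -10 35 50]
y = z − H·x̄ = [-27, 8]
S = H·P̄·Hᵀ + R = [830 -452; -452 430]
K = P̄·Hᵀ·S⁻¹ = [9111/76298 -16861/76298; 21665/76298 25435/76298; 16675/76298 13200/38149]
x' = x̄ + K·y = [605/76298, -76283/76298, -86429/76298]
P' = (I − K·H)·P̄ = [11804/38149 -31866/38149 -147705/76298; -31866/38149 185541/38149 857055/76298; -147705/76298 857055/76298 2078025/76298]

x' = [605/76298, -76283/76298, -86429/76298]
P' = [11804/38149 -31866/38149 -147705/76298; -31866/38149 185541/38149 857055/76298; -147705/76298 857055/76298 2078025/76298]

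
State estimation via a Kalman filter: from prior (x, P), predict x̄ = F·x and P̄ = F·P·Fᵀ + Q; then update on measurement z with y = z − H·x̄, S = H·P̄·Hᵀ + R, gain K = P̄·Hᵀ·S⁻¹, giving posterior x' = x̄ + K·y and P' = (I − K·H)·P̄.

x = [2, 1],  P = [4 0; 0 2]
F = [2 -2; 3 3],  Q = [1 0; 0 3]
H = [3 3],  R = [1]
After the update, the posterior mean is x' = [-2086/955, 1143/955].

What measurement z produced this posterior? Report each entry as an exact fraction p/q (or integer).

z = [-3]

x̄ = F·x = [2, 9]
P̄ = F·P·Fᵀ + Q = [25 12; 12 57]
S = H·P̄·Hᵀ + R = [955]
K = P̄·Hᵀ·S⁻¹ = [111/955; 207/955]
x' − x̄ = [-3996/955, -7452/955] = K·y
y = (KᵀK)⁻¹·Kᵀ·(x' − x̄) = [-36]
z = y + H·x̄ = [-36] + [33] = [-3]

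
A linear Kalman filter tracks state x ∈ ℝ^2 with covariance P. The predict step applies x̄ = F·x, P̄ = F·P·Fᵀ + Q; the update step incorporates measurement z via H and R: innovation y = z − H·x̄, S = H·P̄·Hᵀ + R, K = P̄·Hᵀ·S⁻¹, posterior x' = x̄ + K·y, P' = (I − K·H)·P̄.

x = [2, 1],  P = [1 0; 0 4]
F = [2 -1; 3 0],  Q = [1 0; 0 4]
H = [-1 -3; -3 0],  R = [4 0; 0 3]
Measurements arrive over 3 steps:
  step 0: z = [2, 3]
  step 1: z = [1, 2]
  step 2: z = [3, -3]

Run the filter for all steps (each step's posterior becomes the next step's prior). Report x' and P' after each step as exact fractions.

step 0: x̄ = F·x = [3, 6]
step 0: P̄ = F·P·Fᵀ + Q = [9 6; 6 13]
step 0: y = z − H·x̄ = [23, 12]
step 0: S = H·P̄·Hᵀ + R = [166 81; 81 84]
step 0: K = P̄·Hᵀ·S⁻¹ = [-27/2461 -765/2461; -774/2461 219/2461]
step 0: x' = x̄ + K·y = [-2418/2461, -408/2461]
step 0: P' = (I − K·H)·P̄ = [765/2461 -219/2461; -219/2461 1105/2461]
step 1: x̄ = F·x = [-4428/2461, -7254/2461]
step 1: P̄ = F·P·Fᵀ + Q = [7502/2461 5247/2461; 5247/2461 16729/2461]
step 1: y = z − H·x̄ = [-23729/2461, -8362/2461]
step 1: S = H·P̄·Hᵀ + R = [199389/2461 69729/2461; 69729/2461 74901/2461]
step 1: K = P̄·Hᵀ·S⁻¹ = [-23243/1364256 -388289/1364256; -137905/454752 32813/454752]
step 1: x' = x̄ + K·y = [-33749/50528, -13581/50528]
step 1: P' = (I − K·H)·P̄ = [388289/1364256 -32813/454752; -32813/454752 64937/151584]
step 2: x̄ = F·x = [-53917/50528, -101247/50528]
step 2: P̄ = F·P·Fᵀ + Q = [3895601/1364256 875017/454752; 875017/454752 994625/151584]
step 2: y = z − H·x̄ = [-103037/25264, -313335/50528]
step 2: S = H·P̄·Hᵀ + R = [26416889/341064 5885377/227376; 5885377/227376 4350353/151584]
step 2: K = P̄·Hᵀ·S⁻¹ = [-11770754/706188251 -200173565/706188251; -214071087/706188251 51030183/706188251]
step 2: x' = x̄ + K·y = [535771818/706188251, -858425013/706188251]
step 2: P' = (I − K·H)·P̄ = [200173565/706188251 -51030183/706188251; -51030183/706188251 302438177/706188251]

step 0: x' = [-2418/2461, -408/2461], P' = [765/2461 -219/2461; -219/2461 1105/2461]
step 1: x' = [-33749/50528, -13581/50528], P' = [388289/1364256 -32813/454752; -32813/454752 64937/151584]
step 2: x' = [535771818/706188251, -858425013/706188251], P' = [200173565/706188251 -51030183/706188251; -51030183/706188251 302438177/706188251]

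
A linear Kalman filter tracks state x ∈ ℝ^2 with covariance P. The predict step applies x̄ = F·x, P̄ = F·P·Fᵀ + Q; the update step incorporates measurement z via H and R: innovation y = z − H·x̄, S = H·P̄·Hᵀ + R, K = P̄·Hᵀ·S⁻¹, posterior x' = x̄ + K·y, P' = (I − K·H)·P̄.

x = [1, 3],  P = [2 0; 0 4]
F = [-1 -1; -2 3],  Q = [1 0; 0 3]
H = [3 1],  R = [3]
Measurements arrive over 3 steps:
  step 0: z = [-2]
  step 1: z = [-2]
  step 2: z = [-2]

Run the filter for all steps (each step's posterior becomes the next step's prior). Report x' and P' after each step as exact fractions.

step 0: x̄ = F·x = [-4, 7]
step 0: P̄ = F·P·Fᵀ + Q = [7 -8; -8 47]
step 0: y = z − H·x̄ = [3]
step 0: S = H·P̄·Hᵀ + R = [65]
step 0: K = P̄·Hᵀ·S⁻¹ = [1/5; 23/65]
step 0: x' = x̄ + K·y = [-17/5, 524/65]
step 0: P' = (I − K·H)·P̄ = [22/5 -63/5; -63/5 2526/65]
step 1: x̄ = F·x = [-303/65, 2014/65]
step 1: P̄ = F·P·Fᵀ + Q = [1239/65 -6187/65; -6187/65 33901/65]
step 1: y = z − H·x̄ = [-19]
step 1: S = H·P̄·Hᵀ + R = [125]
step 1: K = P̄·Hᵀ·S⁻¹ = [-38/125; 236/125]
step 1: x' = x̄ + K·y = [1811/1625, -7942/1625]
step 1: P' = (I − K·H)·P̄ = [12203/1625 -38091/1625; -38091/1625 123477/1625]
step 2: x̄ = F·x = [6131/1625, -27448/1625]
step 2: P̄ = F·P·Fᵀ + Q = [61123/1625 -307934/1625; -307934/1625 1622072/1625]
step 2: y = z − H·x̄ = [1161/325]
step 2: S = H·P̄·Hᵀ + R = [13178/65]
step 2: K = P̄·Hᵀ·S⁻¹ = [-24913/65890; 69827/32945]
step 2: x' = x̄ + K·y = [159601/65890, -307033/32945]
step 2: P' = (I − K·H)·P̄ = [568681/65890 -890391/32945; -890391/32945 2880654/32945]

step 0: x' = [-17/5, 524/65], P' = [22/5 -63/5; -63/5 2526/65]
step 1: x' = [1811/1625, -7942/1625], P' = [12203/1625 -38091/1625; -38091/1625 123477/1625]
step 2: x' = [159601/65890, -307033/32945], P' = [568681/65890 -890391/32945; -890391/32945 2880654/32945]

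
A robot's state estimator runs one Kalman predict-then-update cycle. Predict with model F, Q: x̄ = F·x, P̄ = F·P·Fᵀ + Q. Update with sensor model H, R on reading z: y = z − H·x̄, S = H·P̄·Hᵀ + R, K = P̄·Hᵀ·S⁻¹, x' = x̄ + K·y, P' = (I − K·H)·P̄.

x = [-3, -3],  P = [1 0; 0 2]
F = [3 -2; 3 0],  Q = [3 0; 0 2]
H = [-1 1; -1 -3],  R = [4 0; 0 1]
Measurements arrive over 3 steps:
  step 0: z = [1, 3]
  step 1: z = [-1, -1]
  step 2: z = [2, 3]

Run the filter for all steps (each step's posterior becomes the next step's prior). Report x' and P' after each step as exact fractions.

step 0: x' = [-464/2933, -2943/2933], P' = [5223/2933 -1493/2933; -1493/2933 739/2933]
step 1: x' = [11371069/8612941, -938164/8612941], P' = [11939253/8612941 -3234463/8612941; -3234463/8612941 1783457/8612941]
step 2: x' = [-34111323595/19952481533, -425672183/1050130607], P' = [27583079403/19952481533 -393672899/1050130607; -393672899/1050130607 217330189/1050130607]

step 0: x̄ = F·x = [-3, -9]
step 0: P̄ = F·P·Fᵀ + Q = [20 9; 9 11]
step 0: y = z − H·x̄ = [7, -27]
step 0: S = H·P̄·Hᵀ + R = [17 5; 5 174]
step 0: K = P̄·Hᵀ·S⁻¹ = [-1679/2933 -744/2933; 558/2933 -724/2933]
step 0: x' = x̄ + K·y = [-464/2933, -2943/2933]
step 0: P' = (I − K·H)·P̄ = [5223/2933 -1493/2933; -1493/2933 739/2933]
step 1: x̄ = F·x = [642/419, -1392/2933]
step 1: P̄ = F·P·Fᵀ + Q = [10954/419 7995/419; 7995/419 52873/2933]
step 1: y = z − H·x̄ = [2953/2933, -2615/2933]
step 1: S = H·P̄·Hᵀ + R = [29353/2933 29989/2933; 29989/2933 891258/2933]
step 1: K = P̄·Hᵀ·S⁻¹ = [-3793429/8612941 -2235864/8612941; 1254480/8612941 -2115908/8612941]
step 1: x' = x̄ + K·y = [11371069/8612941, -938164/8612941]
step 1: P' = (I − K·H)·P̄ = [11939253/8612941 -3234463/8612941; -3234463/8612941 1783457/8612941]
step 2: x̄ = F·x = [35989535/8612941, 34113207/8612941]
step 2: P̄ = F·P·Fᵀ + Q = [179239484/8612941 126860055/8612941; 126860055/8612941 124679159/8612941]
step 2: y = z − H·x̄ = [19102210/8612941, 164167979/8612941]
step 2: S = H·P̄·Hᵀ + R = [84650297/8612941 58922117/8612941; 58922117/8612941 2071125186/8612941]
step 2: K = P̄·Hᵀ·S⁻¹ = [-8765716121/19952481533 -5143724160/19952481533; 152750772/1050130607 -258317668/1050130607]
step 2: x' = x̄ + K·y = [-34111323595/19952481533, -425672183/1050130607]
step 2: P' = (I − K·H)·P̄ = [27583079403/19952481533 -393672899/1050130607; -393672899/1050130607 217330189/1050130607]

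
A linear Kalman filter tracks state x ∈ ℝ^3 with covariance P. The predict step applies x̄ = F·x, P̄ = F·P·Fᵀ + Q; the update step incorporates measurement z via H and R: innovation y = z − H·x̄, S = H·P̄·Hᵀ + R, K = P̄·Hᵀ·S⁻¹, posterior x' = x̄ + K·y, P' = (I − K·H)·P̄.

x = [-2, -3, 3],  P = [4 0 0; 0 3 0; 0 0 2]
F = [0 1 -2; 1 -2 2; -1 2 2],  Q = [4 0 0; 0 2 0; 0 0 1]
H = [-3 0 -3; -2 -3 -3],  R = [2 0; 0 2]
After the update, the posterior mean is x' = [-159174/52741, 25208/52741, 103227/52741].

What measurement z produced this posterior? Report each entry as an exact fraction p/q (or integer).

z = [3, -1]

x̄ = F·x = [-9, 10, 2]
P̄ = F·P·Fᵀ + Q = [15 -14 -2; -14 26 -8; -2 -8 25]
S = H·P̄·Hᵀ + R = [326 87; 87 185]
K = P̄·Hᵀ·S⁻¹ = [-8781/52741 9261/52741; 14472/52741 -14218/52741; -8676/52741 -9319/52741]
x' − x̄ = [315495/52741, -502202/52741, -2255/52741] = K·y
y = (KᵀK)⁻¹·Kᵀ·(x' − x̄) = [-18, 17]
z = y + H·x̄ = [-18, 17] + [21, -18] = [3, -1]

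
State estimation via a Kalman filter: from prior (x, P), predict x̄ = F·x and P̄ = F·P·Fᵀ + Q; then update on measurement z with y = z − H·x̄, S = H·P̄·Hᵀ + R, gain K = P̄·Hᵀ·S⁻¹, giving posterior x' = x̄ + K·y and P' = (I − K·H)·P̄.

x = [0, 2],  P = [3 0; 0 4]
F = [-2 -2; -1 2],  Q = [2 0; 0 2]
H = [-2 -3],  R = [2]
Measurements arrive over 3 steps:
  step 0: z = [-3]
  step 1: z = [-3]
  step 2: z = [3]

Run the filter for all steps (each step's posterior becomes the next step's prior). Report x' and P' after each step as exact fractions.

step 0: x' = [-794/191, 721/191], P' = [4830/191 -3200/191; -3200/191 2162/191]
step 1: x' = [-336598/170133, 396674/170133], P' = [435722/170133 -281236/170133; -281236/170133 219092/170133]
step 2: x' = [-45568172/17432539, 14166220/17432539], P' = [44616638/17432539 -28713788/17432539; -28713788/17432539 22291524/17432539]

step 0: x̄ = F·x = [-4, 4]
step 0: P̄ = F·P·Fᵀ + Q = [30 -10; -10 21]
step 0: y = z − H·x̄ = [1]
step 0: S = H·P̄·Hᵀ + R = [191]
step 0: K = P̄·Hᵀ·S⁻¹ = [-30/191; -43/191]
step 0: x' = x̄ + K·y = [-794/191, 721/191]
step 0: P' = (I − K·H)·P̄ = [4830/191 -3200/191; -3200/191 2162/191]
step 1: x̄ = F·x = [146/191, 2236/191]
step 1: P̄ = F·P·Fᵀ + Q = [2750/191 7412/191; 7412/191 26660/191]
step 1: y = z − H·x̄ = [6427/191]
step 1: S = H·P̄·Hᵀ + R = [340266/191]
step 1: K = P̄·Hᵀ·S⁻¹ = [-13868/170133; -47402/170133]
step 1: x' = x̄ + K·y = [-336598/170133, 396674/170133]
step 1: P' = (I − K·H)·P̄ = [435722/170133 -281236/170133; -281236/170133 219092/170133]
step 2: x̄ = F·x = [-120152/170133, 1129946/170133]
step 2: P̄ = F·P·Fᵀ + Q = [709634/170133 557548/170133; 557548/170133 2777300/170133]
step 2: y = z − H·x̄ = [3659933/170133]
step 2: S = H·P̄·Hᵀ + R = [34865078/170133]
step 2: K = P̄·Hᵀ·S⁻¹ = [-1545956/17432539; -4723498/17432539]
step 2: x' = x̄ + K·y = [-45568172/17432539, 14166220/17432539]
step 2: P' = (I − K·H)·P̄ = [44616638/17432539 -28713788/17432539; -28713788/17432539 22291524/17432539]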